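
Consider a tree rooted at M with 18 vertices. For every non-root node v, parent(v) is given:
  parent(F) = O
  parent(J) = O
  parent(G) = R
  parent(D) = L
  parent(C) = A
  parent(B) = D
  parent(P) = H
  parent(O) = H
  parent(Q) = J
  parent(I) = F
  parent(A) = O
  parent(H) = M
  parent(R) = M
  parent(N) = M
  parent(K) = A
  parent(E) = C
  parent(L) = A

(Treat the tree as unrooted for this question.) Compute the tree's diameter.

A longest path is G–R–M–H–O–A–L–D–B, with 8 edges.

8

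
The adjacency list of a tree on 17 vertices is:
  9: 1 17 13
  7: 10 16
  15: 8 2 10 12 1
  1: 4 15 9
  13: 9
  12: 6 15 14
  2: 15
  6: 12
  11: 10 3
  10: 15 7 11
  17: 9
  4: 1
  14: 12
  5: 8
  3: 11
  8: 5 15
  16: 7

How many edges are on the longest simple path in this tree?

6

BFS from 3 reaches 17 last, at distance 6; BFS from 17 confirms no node is farther.
Path: 3-11-10-15-1-9-17.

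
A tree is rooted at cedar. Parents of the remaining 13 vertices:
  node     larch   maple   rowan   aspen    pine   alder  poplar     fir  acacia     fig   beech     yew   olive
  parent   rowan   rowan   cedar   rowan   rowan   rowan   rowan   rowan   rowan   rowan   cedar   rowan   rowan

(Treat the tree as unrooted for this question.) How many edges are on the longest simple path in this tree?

BFS from beech reaches poplar last, at distance 3; BFS from poplar confirms no node is farther.
Path: beech–cedar–rowan–poplar.

3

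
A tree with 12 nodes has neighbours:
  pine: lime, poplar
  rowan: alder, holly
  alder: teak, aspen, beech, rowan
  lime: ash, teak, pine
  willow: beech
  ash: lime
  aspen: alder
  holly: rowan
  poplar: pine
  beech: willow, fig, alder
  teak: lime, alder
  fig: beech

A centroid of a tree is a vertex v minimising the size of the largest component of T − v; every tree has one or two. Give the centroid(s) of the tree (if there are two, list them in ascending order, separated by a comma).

alder

Removing alder splits the tree into components of sizes 5, 3, 2, 1; the largest is 5 ≤ ⌊12/2⌋ = 6.
Every other node leaves some component of size > 6, so the centroid is unique.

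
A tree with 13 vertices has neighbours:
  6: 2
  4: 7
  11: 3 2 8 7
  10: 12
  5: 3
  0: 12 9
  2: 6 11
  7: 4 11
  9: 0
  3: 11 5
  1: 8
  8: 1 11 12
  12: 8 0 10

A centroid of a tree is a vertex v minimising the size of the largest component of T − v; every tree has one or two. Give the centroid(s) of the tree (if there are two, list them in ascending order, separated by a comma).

Delete 11: the remaining components have sizes 6, 2, 2, 2. Max 6 ≤ 6, so 11 is a centroid.
Every other node leaves some component of size > 6, so the centroid is unique.

11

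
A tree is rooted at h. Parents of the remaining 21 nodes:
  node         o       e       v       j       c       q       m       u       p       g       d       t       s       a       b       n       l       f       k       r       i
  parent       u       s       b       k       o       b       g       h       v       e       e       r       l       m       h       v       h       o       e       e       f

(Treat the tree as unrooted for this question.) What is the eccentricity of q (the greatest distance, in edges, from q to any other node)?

8

A farthest node from q is a.
The path q – b – h – l – s – e – g – m – a has 8 edges.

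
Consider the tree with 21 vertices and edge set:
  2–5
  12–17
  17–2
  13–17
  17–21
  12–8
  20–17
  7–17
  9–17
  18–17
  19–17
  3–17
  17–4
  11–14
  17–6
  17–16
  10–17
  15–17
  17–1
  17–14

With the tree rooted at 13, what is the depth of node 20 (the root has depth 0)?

Path from 13 to 20: 13–17–20, which has 2 edges.

2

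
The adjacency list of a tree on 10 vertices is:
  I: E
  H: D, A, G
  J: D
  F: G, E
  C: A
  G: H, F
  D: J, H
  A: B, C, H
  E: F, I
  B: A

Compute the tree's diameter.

6

A longest path is I - E - F - G - H - A - C, with 6 edges.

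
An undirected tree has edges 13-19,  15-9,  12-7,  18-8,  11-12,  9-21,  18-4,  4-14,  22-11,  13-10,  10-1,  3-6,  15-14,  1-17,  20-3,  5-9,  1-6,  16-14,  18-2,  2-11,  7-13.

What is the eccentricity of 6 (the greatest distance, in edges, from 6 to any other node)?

13

Distances from 6 peak at 13, attained at 5 (21 also at distance 13).
6–1–10–13–7–12–11–2–18–4–14–15–9–5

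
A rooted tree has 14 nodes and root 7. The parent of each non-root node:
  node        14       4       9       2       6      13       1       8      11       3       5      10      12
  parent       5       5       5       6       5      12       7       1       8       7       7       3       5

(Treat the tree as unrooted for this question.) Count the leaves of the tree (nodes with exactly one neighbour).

7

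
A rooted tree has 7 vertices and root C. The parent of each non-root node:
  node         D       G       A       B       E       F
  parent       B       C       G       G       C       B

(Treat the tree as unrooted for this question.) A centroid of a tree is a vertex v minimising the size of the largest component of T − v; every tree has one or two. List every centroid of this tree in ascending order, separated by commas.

If G is removed the pieces have sizes 3, 2, 1, all ≤ ⌊7/2⌋ = 3.
Every other node leaves some component of size > 3, so the centroid is unique.

G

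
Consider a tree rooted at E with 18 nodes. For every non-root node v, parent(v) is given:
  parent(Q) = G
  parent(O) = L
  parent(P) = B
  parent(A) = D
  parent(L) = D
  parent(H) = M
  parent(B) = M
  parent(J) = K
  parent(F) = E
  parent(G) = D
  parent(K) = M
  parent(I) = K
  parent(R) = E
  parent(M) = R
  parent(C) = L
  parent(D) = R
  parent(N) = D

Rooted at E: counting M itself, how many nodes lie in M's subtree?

Descendants of M (including itself): M, B, H, K, P, I, J. That's 7.

7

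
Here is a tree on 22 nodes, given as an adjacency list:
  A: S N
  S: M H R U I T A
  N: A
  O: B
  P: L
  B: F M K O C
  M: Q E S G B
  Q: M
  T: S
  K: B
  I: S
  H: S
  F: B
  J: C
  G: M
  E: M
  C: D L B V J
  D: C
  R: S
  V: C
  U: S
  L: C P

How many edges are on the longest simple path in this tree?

7

Starting from N, a farthest node is P at distance 7.
One longest path: N-A-S-M-B-C-L-P.
So the diameter is 7.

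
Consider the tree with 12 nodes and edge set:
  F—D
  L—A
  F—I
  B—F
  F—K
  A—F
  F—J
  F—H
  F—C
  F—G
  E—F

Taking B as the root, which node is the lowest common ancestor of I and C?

F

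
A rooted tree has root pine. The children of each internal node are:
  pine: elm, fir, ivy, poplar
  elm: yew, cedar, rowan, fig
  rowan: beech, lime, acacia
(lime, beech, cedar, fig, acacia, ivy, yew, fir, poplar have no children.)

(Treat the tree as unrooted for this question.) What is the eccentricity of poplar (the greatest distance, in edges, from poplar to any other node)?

4

Distances from poplar peak at 4, attained at acacia (lime, beech also at distance 4).
poplar – pine – elm – rowan – acacia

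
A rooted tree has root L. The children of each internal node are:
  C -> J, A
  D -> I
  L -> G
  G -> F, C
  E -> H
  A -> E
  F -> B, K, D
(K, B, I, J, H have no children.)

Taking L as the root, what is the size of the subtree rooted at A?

3

A's subtree: {A, E, H}, size 3.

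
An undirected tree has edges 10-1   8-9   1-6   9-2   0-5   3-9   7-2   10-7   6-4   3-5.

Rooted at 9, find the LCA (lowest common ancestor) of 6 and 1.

Path 6→root: 6 1 10 7 2 9; path 1→root: 1 10 7 2 9.
First common node: 1.

1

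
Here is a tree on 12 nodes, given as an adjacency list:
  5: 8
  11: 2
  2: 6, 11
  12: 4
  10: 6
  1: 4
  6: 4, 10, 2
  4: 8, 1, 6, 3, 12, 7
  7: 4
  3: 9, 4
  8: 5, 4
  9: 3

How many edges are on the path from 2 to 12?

The path is 2 - 6 - 4 - 12, which has 3 edges.

3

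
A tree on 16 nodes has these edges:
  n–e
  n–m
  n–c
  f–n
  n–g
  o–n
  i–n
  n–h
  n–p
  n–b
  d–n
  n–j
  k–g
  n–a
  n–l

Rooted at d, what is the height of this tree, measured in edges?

A deepest node is k, reached by d–n–g–k.
That path has 3 edges, so the height is 3.

3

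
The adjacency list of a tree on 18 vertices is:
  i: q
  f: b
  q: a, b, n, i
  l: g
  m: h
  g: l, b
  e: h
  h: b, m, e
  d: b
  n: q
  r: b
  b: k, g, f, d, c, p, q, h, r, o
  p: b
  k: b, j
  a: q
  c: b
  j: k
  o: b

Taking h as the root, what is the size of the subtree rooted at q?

4

q's subtree: {q, n, a, i}, size 4.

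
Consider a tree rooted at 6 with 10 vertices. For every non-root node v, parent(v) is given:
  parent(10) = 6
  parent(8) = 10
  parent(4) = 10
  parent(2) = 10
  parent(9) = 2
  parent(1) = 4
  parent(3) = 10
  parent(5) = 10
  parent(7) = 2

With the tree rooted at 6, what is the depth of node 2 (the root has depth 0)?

6–10–2 — 2 edges.

2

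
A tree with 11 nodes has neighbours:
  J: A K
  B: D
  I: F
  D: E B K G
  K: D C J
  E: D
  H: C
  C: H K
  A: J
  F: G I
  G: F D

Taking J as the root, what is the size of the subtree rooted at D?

6

The subtree rooted at D contains: D, G, E, B, F, I — 6 nodes.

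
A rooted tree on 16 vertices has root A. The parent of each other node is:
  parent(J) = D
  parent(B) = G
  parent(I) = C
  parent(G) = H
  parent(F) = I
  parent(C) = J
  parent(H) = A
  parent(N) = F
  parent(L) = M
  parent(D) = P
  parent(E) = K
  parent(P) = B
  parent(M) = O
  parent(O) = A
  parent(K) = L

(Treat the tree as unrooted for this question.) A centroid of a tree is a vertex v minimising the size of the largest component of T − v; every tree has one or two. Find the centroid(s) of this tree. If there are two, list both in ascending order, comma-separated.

Delete G: the remaining components have sizes 8, 7. Max 8 ≤ 8, so G is a centroid.
Its neighbour B also leaves a largest component of size 8, so both are centroids.

B, G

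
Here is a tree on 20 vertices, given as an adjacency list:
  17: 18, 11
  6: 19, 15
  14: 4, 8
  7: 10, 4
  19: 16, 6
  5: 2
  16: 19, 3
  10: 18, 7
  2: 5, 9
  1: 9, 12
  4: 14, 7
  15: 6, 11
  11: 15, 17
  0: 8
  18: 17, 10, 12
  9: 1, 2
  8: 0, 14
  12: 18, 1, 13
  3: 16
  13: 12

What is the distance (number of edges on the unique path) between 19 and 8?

10

The path is 19–6–15–11–17–18–10–7–4–14–8, which has 10 edges.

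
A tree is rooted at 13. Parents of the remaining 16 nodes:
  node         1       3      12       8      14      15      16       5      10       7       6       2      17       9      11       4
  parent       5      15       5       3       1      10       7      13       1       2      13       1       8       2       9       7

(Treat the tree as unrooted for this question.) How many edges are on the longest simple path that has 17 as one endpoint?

8

A farthest node from 17 is 16 (11, 4, 6 also at distance 8).
The path 17–8–3–15–10–1–2–7–16 has 8 edges.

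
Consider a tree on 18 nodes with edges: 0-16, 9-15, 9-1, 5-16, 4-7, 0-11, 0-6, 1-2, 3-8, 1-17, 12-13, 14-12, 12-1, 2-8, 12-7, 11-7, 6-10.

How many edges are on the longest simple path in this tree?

BFS from 10 reaches 3 last, at distance 9; BFS from 3 confirms no node is farther.
Path: 10 - 6 - 0 - 11 - 7 - 12 - 1 - 2 - 8 - 3.

9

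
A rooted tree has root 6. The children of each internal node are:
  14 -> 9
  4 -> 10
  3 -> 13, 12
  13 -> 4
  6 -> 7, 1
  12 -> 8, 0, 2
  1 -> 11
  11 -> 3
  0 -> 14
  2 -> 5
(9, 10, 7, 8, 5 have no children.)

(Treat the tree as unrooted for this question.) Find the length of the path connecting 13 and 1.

Walking from 13: 13 – 3 – 11 – 1. Length 3.

3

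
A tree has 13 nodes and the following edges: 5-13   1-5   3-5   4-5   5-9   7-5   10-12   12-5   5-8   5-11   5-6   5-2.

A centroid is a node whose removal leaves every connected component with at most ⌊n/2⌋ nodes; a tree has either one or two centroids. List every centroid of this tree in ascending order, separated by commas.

5

Removing 5 splits the tree into components of sizes 2, 1, 1, 1, 1, 1, 1, 1, 1, 1, 1; the largest is 2 ≤ ⌊13/2⌋ = 6.
Every other node leaves some component of size > 6, so the centroid is unique.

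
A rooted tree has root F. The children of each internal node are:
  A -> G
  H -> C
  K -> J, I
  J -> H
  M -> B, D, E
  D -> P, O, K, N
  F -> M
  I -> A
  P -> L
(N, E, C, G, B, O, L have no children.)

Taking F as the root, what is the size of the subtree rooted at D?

D's subtree: {D, K, O, P, N, J, I, L, H, A, C, G}, size 12.

12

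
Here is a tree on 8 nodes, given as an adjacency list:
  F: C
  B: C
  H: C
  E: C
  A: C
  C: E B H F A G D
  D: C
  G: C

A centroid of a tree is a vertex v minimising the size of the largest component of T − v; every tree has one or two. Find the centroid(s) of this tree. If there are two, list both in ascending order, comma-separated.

Removing C splits the tree into components of sizes 1, 1, 1, 1, 1, 1, 1; the largest is 1 ≤ ⌊8/2⌋ = 4.
Every other node leaves some component of size > 4, so the centroid is unique.

C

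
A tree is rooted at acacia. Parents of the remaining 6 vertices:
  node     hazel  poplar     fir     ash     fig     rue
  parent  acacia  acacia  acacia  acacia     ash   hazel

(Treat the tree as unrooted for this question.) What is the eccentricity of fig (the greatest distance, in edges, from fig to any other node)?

A farthest node from fig is rue.
The path fig–ash–acacia–hazel–rue has 4 edges.

4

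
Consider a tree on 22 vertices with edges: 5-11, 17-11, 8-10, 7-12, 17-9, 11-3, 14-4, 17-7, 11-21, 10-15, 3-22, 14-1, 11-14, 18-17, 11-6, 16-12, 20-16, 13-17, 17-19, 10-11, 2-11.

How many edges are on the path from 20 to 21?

6

The path is 20 - 16 - 12 - 7 - 17 - 11 - 21, which has 6 edges.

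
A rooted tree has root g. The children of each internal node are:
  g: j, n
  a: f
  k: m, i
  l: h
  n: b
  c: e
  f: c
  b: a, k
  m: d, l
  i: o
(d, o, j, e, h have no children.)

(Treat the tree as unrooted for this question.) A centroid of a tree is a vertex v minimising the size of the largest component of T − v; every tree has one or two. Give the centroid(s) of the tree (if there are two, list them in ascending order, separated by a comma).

If b is removed the pieces have sizes 7, 4, 3, all ≤ ⌊15/2⌋ = 7.
No neighbour of b does as well, so b is the unique centroid.

b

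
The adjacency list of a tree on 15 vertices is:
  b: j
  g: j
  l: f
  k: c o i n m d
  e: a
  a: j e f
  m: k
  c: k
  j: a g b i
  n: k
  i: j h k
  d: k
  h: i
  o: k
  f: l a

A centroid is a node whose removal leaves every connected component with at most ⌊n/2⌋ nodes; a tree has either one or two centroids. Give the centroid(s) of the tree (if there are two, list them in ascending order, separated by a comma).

i

Delete i: the remaining components have sizes 7, 6, 1. Max 7 ≤ 7, so i is a centroid.
No neighbour of i does as well, so i is the unique centroid.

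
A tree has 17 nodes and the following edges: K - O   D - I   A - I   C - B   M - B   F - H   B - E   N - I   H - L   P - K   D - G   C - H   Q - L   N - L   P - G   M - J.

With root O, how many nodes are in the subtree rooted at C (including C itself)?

5

C's subtree: {C, B, E, M, J}, size 5.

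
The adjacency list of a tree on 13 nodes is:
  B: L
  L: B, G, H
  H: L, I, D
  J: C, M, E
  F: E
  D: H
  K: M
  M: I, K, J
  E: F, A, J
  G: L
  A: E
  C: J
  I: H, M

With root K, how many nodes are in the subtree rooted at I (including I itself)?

I's subtree: {I, H, D, L, G, B}, size 6.

6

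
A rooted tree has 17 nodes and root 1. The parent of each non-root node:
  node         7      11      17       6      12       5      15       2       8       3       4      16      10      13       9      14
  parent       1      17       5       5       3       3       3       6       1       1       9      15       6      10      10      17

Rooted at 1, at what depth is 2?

Path from 1 to 2: 1 → 3 → 5 → 6 → 2, which has 4 edges.

4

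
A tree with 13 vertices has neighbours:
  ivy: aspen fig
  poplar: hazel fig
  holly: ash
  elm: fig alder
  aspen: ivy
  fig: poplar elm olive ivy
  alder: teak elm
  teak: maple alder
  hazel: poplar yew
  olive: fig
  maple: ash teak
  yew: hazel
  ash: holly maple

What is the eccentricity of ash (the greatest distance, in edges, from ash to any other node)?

8

Distances from ash peak at 8, attained at yew.
ash – maple – teak – alder – elm – fig – poplar – hazel – yew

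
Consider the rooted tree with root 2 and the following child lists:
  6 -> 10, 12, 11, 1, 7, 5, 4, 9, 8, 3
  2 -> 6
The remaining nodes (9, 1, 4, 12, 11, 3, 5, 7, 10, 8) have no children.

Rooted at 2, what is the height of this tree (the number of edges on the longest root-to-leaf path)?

2

The longest root-to-leaf path is 2-6-11 (2 edges).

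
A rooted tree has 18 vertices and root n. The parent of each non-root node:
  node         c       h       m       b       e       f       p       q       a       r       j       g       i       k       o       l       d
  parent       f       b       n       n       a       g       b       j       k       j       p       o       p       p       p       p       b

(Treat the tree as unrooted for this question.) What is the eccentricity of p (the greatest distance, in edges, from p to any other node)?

4

The node farthest from p is c, via p – o – g – f – c — 4 edges.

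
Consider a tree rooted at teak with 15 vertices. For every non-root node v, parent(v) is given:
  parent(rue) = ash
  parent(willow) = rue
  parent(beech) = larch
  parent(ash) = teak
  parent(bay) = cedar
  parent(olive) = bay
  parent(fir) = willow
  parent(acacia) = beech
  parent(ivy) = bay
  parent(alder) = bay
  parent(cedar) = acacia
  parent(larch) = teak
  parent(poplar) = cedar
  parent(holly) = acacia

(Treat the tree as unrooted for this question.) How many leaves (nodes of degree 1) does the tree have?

6

Degree-1 nodes: alder, fir, holly, ivy, olive, poplar — 6 of them.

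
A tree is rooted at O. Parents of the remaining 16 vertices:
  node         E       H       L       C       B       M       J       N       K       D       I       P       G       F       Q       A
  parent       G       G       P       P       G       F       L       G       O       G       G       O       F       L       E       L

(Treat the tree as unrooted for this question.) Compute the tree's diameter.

7

BFS from K reaches Q last, at distance 7; BFS from Q confirms no node is farther.
Path: K-O-P-L-F-G-E-Q.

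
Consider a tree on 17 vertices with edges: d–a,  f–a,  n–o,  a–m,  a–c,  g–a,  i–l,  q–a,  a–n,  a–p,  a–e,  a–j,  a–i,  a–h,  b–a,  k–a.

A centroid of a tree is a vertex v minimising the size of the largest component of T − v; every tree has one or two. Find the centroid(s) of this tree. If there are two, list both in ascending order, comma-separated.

a

If a is removed the pieces have sizes 2, 2, 1, 1, 1, 1, 1, 1, 1, 1, 1, 1, 1, 1, all ≤ ⌊17/2⌋ = 8.
No neighbour of a does as well, so a is the unique centroid.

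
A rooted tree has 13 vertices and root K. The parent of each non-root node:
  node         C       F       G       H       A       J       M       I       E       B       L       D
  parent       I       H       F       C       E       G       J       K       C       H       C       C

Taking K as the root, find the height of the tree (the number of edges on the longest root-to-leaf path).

M sits deepest: K-I-C-H-F-G-J-M — 7 edges from the root.

7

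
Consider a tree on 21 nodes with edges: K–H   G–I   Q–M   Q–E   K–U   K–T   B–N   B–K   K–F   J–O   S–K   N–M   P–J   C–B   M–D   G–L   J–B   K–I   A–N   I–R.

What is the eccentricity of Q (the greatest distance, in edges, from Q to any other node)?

Distances from Q peak at 7, attained at L.
Q–M–N–B–K–I–G–L

7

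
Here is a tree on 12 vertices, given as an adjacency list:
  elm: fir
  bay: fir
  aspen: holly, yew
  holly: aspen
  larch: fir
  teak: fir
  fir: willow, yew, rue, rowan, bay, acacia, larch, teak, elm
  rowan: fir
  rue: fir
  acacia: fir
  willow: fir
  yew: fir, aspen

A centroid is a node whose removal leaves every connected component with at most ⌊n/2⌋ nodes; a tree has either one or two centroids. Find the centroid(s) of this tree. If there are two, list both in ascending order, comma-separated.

fir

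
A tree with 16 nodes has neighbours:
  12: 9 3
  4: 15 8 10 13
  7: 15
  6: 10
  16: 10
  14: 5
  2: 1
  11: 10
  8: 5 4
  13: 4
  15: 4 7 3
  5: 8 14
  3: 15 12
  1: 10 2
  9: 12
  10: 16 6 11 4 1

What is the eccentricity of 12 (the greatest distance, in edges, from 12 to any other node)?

Distances from 12 peak at 6, attained at 14 (2 also at distance 6).
12 – 3 – 15 – 4 – 8 – 5 – 14

6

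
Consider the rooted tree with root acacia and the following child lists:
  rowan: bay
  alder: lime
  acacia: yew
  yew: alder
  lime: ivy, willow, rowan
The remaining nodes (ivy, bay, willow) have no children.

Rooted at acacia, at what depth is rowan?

Path from acacia to rowan: acacia – yew – alder – lime – rowan, which has 4 edges.

4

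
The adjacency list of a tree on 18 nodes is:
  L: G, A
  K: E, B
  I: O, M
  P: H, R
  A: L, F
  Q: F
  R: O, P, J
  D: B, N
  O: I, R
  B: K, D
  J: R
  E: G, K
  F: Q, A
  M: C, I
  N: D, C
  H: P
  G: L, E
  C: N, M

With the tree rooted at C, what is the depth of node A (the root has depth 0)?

8

C → N → D → B → K → E → G → L → A — 8 edges.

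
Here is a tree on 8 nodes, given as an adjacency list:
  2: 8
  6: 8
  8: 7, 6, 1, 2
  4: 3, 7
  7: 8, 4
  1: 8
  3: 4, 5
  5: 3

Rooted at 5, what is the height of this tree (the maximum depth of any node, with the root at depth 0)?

5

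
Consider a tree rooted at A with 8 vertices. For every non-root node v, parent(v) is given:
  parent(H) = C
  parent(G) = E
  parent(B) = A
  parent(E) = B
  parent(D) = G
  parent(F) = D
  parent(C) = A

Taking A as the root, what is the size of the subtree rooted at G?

3

The subtree rooted at G contains: G, D, F — 3 nodes.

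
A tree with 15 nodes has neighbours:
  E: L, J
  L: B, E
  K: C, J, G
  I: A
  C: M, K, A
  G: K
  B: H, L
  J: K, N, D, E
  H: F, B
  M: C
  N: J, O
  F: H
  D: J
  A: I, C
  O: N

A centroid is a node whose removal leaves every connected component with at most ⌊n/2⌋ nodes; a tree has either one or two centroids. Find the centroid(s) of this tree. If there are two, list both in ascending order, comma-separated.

J

Removing J splits the tree into components of sizes 6, 5, 2, 1; the largest is 6 ≤ ⌊15/2⌋ = 7.
No neighbour of J does as well, so J is the unique centroid.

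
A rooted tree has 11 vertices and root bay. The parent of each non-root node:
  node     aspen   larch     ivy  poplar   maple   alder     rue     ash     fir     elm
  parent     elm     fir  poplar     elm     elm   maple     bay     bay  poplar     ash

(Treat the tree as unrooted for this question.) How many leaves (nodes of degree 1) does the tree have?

Exactly 5 nodes have a single neighbour: alder, aspen, ivy, larch, rue.

5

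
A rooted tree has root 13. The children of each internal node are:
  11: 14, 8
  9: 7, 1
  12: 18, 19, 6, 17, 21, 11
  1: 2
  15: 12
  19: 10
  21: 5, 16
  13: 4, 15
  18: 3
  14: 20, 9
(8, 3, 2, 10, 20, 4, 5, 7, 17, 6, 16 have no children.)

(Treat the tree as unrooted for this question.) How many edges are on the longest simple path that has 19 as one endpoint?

6

A farthest node from 19 is 2.
The path 19-12-11-14-9-1-2 has 6 edges.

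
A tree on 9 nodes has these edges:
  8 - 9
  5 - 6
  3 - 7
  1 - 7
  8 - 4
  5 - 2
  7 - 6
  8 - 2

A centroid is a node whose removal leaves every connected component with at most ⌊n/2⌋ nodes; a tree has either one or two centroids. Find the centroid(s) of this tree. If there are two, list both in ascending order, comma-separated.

If 5 is removed the pieces have sizes 4, 4, all ≤ ⌊9/2⌋ = 4.
No neighbour of 5 does as well, so 5 is the unique centroid.

5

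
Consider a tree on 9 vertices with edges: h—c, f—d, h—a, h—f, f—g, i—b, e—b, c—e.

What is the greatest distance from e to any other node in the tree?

The node farthest from e is d (g also at distance 4), via e–c–h–f–d — 4 edges.

4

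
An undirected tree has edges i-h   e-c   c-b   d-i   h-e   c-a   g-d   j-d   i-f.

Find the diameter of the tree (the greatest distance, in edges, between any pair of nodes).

BFS from g reaches b last, at distance 6; BFS from b confirms no node is farther.
Path: g–d–i–h–e–c–b.

6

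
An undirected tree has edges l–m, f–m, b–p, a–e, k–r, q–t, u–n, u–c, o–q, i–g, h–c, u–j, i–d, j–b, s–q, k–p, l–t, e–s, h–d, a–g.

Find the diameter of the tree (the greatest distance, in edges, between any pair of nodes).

BFS from r reaches f last, at distance 18; BFS from f confirms no node is farther.
Path: r-k-p-b-j-u-c-h-d-i-g-a-e-s-q-t-l-m-f.

18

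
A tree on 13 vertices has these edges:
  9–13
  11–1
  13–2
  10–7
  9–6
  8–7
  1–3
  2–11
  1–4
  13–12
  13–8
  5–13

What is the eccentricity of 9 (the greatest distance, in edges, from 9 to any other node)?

Distances from 9 peak at 5, attained at 4 (3 also at distance 5).
9 – 13 – 2 – 11 – 1 – 4

5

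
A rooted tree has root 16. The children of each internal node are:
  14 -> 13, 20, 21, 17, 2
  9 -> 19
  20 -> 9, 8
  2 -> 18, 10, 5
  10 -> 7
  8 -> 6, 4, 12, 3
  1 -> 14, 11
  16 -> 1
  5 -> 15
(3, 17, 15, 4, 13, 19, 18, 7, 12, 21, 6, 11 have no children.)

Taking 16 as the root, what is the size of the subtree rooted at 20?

8

Descendants of 20 (including itself): 20, 8, 9, 12, 6, 4, 3, 19. That's 8.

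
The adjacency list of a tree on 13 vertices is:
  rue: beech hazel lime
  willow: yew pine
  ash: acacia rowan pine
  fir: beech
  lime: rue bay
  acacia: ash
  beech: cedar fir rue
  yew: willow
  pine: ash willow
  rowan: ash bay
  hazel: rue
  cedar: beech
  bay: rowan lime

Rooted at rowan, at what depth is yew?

4

rowan–ash–pine–willow–yew — 4 edges.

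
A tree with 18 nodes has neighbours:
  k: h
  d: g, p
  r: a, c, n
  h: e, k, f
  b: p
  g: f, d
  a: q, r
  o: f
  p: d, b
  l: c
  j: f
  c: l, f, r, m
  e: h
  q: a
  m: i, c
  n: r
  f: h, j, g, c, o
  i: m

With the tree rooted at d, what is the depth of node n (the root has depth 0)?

5

Path from d to n: d – g – f – c – r – n, which has 5 edges.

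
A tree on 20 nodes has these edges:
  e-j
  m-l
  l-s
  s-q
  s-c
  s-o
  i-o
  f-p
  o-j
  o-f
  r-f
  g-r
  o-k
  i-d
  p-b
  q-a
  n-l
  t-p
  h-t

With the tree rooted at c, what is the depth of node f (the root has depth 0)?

3

Path from c to f: c – s – o – f, which has 3 edges.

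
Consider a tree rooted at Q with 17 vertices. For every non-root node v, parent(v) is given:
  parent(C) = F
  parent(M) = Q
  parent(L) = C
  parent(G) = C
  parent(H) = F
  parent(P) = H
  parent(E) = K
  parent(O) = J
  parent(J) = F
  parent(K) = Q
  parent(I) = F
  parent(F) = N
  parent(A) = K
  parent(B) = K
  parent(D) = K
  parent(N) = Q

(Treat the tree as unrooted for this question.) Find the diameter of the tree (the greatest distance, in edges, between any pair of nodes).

6

A longest path is B – K – Q – N – F – C – G, with 6 edges.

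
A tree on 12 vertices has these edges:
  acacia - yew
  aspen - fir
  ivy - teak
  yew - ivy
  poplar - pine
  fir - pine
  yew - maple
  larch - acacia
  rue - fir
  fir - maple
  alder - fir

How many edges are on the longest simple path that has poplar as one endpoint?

6

A farthest node from poplar is teak (larch also at distance 6).
The path poplar – pine – fir – maple – yew – ivy – teak has 6 edges.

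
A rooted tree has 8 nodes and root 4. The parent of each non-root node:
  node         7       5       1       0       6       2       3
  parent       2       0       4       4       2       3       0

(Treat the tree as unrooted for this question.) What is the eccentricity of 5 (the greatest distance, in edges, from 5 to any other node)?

4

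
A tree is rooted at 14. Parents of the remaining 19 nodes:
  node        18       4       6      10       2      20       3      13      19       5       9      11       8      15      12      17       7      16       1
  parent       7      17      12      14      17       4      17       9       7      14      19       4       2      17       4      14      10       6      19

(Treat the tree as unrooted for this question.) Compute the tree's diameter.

10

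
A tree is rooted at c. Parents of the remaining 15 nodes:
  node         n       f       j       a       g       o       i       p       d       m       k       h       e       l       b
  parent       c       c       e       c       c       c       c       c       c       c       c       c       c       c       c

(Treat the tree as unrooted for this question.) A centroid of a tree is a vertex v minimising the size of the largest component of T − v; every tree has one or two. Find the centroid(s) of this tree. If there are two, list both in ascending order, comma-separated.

If c is removed the pieces have sizes 2, 1, 1, 1, 1, 1, 1, 1, 1, 1, 1, 1, 1, 1, all ≤ ⌊16/2⌋ = 8.
Every other node leaves some component of size > 8, so the centroid is unique.

c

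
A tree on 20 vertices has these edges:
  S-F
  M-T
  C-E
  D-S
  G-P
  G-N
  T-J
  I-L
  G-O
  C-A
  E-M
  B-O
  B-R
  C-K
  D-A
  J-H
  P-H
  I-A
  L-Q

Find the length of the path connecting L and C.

Walking from L: L–I–A–C. Length 3.

3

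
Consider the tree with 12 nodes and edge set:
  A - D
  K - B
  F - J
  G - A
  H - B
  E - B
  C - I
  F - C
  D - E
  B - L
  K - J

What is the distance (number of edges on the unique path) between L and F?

4

Walking from L: L–B–K–J–F. Length 4.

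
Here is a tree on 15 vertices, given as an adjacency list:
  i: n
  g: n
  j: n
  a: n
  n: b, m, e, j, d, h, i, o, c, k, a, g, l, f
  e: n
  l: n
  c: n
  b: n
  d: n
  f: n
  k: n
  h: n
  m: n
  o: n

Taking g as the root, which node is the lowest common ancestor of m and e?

n

m's ancestor chain is m, n, g and e's is e, n, g; they first meet at n.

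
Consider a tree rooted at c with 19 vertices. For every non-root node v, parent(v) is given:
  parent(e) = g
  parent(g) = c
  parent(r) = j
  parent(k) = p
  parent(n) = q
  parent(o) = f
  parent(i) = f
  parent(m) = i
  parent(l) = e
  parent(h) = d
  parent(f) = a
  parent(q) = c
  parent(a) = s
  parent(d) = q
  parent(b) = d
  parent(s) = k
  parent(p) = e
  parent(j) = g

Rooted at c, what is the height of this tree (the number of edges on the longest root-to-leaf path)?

9

m sits deepest: c–g–e–p–k–s–a–f–i–m — 9 edges from the root.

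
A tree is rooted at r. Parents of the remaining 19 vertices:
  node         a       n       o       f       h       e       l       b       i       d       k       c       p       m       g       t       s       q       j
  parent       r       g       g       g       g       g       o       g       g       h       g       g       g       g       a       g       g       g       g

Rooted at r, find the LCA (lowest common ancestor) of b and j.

g

Path b→root: b g a r; path j→root: j g a r.
First common node: g.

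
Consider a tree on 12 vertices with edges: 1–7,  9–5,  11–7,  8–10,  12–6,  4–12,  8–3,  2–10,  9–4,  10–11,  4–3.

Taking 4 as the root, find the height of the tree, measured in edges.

6

The longest root-to-leaf path is 4-3-8-10-11-7-1 (6 edges).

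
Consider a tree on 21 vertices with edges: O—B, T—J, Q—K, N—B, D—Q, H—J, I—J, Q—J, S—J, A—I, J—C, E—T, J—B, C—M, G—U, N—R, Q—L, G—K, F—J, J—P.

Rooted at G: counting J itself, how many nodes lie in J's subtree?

15

Descendants of J (including itself): J, C, B, T, I, S, H, F, P, M, N, O, E, A, R. That's 15.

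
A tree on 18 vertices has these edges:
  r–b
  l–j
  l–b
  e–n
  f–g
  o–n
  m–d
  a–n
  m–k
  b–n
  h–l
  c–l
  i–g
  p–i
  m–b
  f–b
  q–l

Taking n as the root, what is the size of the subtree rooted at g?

3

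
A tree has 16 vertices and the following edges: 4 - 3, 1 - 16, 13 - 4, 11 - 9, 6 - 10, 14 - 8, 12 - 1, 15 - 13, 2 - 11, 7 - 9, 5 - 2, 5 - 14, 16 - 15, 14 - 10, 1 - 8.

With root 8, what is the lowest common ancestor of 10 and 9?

14

Path 10→root: 10 14 8; path 9→root: 9 11 2 5 14 8.
First common node: 14.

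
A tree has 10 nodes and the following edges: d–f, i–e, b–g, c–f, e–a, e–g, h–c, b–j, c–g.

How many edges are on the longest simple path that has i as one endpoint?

5

A farthest node from i is d.
The path i-e-g-c-f-d has 5 edges.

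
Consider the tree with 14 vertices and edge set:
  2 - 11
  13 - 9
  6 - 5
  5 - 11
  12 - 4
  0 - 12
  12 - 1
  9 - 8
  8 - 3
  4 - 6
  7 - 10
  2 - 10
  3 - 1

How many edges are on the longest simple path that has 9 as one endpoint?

Distances from 9 peak at 11, attained at 7.
9–8–3–1–12–4–6–5–11–2–10–7

11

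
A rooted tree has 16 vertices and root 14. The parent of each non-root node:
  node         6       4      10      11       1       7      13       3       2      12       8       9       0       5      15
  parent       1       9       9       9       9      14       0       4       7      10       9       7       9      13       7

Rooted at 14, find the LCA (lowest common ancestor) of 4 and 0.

9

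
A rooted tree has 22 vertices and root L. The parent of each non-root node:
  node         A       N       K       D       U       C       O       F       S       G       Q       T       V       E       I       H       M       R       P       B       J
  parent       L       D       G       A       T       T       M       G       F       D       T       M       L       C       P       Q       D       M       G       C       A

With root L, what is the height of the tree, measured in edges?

A deepest node is E, reached by L – A – D – M – T – C – E.
That path has 6 edges, so the height is 6.

6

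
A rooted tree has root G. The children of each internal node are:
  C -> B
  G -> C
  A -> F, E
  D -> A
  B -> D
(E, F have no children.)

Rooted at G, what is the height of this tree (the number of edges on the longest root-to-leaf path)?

5

E sits deepest: G → C → B → D → A → E — 5 edges from the root.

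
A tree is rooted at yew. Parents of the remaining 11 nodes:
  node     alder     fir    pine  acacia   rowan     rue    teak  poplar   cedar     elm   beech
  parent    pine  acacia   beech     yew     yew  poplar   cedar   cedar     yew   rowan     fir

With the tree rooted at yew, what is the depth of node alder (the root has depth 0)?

Climbing from alder to the root: alder–pine–beech–fir–acacia–yew. That's 5 steps.

5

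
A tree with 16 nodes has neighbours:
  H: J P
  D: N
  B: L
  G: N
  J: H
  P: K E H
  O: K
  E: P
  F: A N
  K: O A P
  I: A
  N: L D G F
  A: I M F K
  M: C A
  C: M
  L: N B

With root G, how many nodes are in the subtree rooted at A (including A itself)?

10

A's subtree: {A, K, M, I, P, O, C, E, H, J}, size 10.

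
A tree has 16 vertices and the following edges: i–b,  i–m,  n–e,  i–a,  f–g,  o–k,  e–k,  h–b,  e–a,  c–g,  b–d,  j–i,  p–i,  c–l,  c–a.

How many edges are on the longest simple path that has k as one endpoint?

Distances from k peak at 5, attained at d (h, f also at distance 5).
k-e-a-i-b-d

5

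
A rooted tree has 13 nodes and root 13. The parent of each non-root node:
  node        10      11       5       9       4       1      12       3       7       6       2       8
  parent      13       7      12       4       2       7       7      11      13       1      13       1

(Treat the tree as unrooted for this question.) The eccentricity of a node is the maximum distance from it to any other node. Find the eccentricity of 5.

6

Distances from 5 peak at 6, attained at 9.
5–12–7–13–2–4–9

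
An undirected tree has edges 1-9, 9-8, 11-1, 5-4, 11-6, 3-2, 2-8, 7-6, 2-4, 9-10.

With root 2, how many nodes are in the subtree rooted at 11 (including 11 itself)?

Descendants of 11 (including itself): 11, 6, 7. That's 3.

3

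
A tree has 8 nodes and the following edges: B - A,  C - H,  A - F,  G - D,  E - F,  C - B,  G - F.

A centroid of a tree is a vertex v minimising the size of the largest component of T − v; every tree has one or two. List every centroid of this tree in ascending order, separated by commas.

A, F

If F is removed the pieces have sizes 4, 2, 1, all ≤ ⌊8/2⌋ = 4.
Its neighbour A also leaves a largest component of size 4, so both are centroids.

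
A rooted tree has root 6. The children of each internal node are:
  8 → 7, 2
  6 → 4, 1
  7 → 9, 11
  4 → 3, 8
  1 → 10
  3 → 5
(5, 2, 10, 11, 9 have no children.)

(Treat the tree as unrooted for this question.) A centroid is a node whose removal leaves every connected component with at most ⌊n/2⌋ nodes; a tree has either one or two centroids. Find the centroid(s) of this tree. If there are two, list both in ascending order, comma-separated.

If 4 is removed the pieces have sizes 5, 3, 2, all ≤ ⌊11/2⌋ = 5.
No neighbour of 4 does as well, so 4 is the unique centroid.

4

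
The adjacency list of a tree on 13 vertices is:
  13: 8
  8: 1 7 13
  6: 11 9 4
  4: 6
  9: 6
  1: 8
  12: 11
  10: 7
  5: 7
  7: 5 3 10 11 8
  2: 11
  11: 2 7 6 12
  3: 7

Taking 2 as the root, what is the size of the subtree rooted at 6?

3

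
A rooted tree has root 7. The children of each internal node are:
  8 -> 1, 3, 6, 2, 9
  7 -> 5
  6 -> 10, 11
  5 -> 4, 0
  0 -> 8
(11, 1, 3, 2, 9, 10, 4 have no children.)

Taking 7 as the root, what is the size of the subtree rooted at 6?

3

6's subtree: {6, 11, 10}, size 3.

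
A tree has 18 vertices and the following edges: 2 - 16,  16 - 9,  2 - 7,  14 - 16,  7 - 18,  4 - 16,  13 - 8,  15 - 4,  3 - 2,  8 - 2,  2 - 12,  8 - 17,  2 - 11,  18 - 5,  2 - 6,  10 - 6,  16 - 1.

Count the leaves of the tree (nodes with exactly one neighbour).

Degree-1 nodes: 1, 3, 5, 9, 10, 11, 12, 13, 14, 15, 17 — 11 of them.

11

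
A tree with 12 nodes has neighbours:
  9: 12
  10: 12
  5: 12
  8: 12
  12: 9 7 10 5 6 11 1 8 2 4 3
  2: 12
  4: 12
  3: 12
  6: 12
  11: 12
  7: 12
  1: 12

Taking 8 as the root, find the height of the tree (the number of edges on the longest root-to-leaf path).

The longest root-to-leaf path is 8 → 12 → 10 (2 edges).

2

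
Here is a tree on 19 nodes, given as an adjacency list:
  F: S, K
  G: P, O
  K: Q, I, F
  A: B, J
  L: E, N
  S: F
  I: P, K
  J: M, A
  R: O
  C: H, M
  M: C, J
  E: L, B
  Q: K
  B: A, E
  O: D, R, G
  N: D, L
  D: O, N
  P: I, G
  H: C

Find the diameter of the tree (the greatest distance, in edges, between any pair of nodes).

BFS from S reaches H last, at distance 16; BFS from H confirms no node is farther.
Path: S–F–K–I–P–G–O–D–N–L–E–B–A–J–M–C–H.

16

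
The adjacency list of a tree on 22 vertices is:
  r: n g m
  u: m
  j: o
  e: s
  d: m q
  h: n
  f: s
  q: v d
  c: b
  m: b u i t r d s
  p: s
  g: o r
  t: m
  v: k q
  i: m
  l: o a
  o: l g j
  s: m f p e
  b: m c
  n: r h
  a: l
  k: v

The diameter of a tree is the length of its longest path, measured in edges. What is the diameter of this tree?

BFS from a reaches k last, at distance 9; BFS from k confirms no node is farther.
Path: a-l-o-g-r-m-d-q-v-k.

9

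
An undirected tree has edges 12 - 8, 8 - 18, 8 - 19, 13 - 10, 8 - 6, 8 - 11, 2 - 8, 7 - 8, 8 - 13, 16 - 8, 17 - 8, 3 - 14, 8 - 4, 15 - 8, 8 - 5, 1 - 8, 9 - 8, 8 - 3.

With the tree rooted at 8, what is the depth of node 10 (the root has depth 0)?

Path from 8 to 10: 8–13–10, which has 2 edges.

2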